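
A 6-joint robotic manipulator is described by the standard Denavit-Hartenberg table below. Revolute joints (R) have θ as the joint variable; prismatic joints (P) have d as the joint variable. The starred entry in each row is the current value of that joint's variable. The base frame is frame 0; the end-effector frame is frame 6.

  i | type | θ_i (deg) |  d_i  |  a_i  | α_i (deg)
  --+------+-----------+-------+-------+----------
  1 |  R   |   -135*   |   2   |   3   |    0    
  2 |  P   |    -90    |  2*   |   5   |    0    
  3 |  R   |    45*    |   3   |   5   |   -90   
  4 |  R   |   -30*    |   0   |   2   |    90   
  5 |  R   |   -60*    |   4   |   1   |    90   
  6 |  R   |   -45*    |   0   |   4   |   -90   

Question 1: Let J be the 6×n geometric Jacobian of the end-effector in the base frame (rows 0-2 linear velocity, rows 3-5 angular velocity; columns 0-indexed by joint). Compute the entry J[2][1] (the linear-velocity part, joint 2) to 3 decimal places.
1.000

prismatic axis z_1 = (0.0000,0.0000,1.0000)
J_v[:, 1] = z_1; J_ω[:, 1] = (0,0,0)
entry J[2][1] = 1.0000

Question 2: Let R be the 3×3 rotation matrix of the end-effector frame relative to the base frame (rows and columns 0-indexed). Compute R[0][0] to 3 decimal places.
End-effector x-axis (col 0 of R) = (-0.6597,0.6124,-0.4356)
R[0][0] = -0.6597

-0.660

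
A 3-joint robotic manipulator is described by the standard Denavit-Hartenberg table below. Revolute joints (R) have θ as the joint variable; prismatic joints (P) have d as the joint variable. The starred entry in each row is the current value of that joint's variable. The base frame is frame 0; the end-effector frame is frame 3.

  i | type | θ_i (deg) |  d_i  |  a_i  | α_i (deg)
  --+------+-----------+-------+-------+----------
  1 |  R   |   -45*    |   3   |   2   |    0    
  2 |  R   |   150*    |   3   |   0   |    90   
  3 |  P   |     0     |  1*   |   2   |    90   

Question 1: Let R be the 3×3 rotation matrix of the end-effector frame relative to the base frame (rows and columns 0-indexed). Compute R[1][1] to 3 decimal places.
End-effector y-axis (col 1 of R) = (0.9659,0.2588,0.0000)
R[1][1] = 0.2588

0.259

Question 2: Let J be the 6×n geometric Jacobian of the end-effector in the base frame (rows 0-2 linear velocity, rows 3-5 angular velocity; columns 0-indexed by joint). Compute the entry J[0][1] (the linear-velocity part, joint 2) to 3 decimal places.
-2.191

axis z_1 = (0.0000,0.0000,1.0000); lever o_n−o_1 = (0.4483,2.1907,3.0000)
cross product → J_v[:, 1] = (-2.1907,0.4483,0.0000)
J_ω[:, 1] = z_1
entry J[0][1] = -2.1907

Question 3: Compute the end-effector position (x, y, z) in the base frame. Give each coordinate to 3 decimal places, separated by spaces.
after link 1: o_1 = (1.4142, -1.4142, 3.0000)
after link 2: o_2 = (1.4142, -1.4142, 6.0000)
after link 3: o_3 = (1.8625, 0.7765, 6.0000)

1.863 0.776 6.000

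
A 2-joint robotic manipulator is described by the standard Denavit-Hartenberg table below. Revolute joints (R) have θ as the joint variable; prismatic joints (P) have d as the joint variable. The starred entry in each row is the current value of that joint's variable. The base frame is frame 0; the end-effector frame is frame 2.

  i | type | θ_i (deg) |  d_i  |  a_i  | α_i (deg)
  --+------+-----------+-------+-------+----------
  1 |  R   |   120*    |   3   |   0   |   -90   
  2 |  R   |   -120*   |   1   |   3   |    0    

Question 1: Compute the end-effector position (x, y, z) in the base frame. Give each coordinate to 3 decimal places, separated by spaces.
-0.116 -1.799 5.598

after link 1: o_1 = (0.0000, 0.0000, 3.0000)
after link 2: o_2 = (-0.1160, -1.7990, 5.5981)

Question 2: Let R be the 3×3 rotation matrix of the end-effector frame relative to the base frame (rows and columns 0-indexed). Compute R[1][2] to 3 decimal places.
End-effector z-axis (col 2 of R) = (-0.8660,-0.5000,0.0000)
R[1][2] = -0.5000

-0.500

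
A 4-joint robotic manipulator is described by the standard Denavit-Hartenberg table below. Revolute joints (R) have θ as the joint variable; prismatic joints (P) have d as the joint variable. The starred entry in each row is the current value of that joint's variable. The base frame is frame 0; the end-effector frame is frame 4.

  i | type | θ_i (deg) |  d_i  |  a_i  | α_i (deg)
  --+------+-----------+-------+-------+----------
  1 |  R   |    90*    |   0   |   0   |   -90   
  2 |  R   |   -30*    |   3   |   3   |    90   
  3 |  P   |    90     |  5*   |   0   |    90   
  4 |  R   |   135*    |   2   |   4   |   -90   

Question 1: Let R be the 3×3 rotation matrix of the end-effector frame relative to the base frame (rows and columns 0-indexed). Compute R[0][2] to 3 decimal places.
End-effector z-axis (col 2 of R) = (0.7071,0.3536,-0.6124)
R[0][2] = 0.7071

0.707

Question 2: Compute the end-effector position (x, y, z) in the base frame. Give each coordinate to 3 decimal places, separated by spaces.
-0.172 0.416 9.280

after link 1: o_1 = (0.0000, 0.0000, 0.0000)
after link 2: o_2 = (-3.0000, 2.5981, 1.5000)
after link 3: o_3 = (-3.0000, 0.0981, 5.8301)
after link 4: o_4 = (-0.1716, 0.4159, 9.2796)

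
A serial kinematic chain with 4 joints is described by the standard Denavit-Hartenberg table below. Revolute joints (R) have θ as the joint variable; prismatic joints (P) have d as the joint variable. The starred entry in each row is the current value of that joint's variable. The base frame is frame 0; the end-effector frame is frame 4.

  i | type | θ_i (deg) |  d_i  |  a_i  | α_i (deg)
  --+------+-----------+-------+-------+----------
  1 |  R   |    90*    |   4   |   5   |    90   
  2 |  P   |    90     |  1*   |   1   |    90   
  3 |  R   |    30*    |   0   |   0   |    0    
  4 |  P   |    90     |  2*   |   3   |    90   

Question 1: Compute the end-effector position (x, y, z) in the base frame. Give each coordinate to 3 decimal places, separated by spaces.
after link 1: o_1 = (0.0000, 5.0000, 4.0000)
after link 2: o_2 = (1.0000, 5.0000, 5.0000)
after link 3: o_3 = (1.0000, 5.0000, 5.0000)
after link 4: o_4 = (3.5981, 7.0000, 3.5000)

3.598 7.000 3.500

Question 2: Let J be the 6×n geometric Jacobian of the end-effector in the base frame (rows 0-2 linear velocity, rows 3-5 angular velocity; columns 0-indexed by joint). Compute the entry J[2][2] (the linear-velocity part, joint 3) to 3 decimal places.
-2.598

axis z_2 = (0.0000,1.0000,-0.0000); lever o_n−o_2 = (2.5981,2.0000,-1.5000)
cross product → J_v[:, 2] = (-1.5000,0.0000,-2.5981)
J_ω[:, 2] = z_2
entry J[2][2] = -2.5981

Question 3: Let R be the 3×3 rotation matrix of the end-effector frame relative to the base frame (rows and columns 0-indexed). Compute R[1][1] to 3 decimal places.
1.000

End-effector y-axis (col 1 of R) = (0.0000,1.0000,-0.0000)
R[1][1] = 1.0000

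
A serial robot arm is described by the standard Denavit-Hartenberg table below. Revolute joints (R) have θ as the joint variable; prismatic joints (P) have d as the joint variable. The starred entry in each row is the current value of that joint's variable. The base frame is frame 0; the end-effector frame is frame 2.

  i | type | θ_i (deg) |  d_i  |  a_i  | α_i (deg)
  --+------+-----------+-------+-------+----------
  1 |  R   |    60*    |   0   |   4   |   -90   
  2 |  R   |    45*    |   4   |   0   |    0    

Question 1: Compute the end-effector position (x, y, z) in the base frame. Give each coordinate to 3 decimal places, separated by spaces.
-1.464 5.464 0.000

after link 1: o_1 = (2.0000, 3.4641, 0.0000)
after link 2: o_2 = (-1.4641, 5.4641, 0.0000)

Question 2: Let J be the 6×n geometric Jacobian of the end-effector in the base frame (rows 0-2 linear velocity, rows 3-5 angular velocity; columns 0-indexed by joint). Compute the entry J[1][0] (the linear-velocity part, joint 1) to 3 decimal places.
axis z_0 = ẑ; lever o_n−o_0 = (-1.4641,5.4641,0.0000)
cross product → J_v[:, 0] = (-5.4641,-1.4641,0.0000)
J_ω[:, 0] = z_0
entry J[1][0] = -1.4641

-1.464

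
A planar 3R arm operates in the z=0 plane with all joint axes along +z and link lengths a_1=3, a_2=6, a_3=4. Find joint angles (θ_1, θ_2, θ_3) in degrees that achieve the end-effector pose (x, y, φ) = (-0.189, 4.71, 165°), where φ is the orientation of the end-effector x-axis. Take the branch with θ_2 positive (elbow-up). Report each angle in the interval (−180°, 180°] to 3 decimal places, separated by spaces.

-44.987 119.987 90.000

wrist centre = target − a_3·(cos φ, sin φ) = (3.6747, 3.6747)
cos θ_2 = (27.0070−3²−6²)/(2·3·6) = -0.4998; θ_2 = 119.9871° (elbow-up)
β = atan2(3.6747,3.6747) = 45.0002°; ψ = atan2(5.1968,0.0012) = 89.9871°
θ_1 = β − ψ = -44.9869°
θ_3 = φ − θ_1 − θ_2 = 89.9998° (wrapped to (-180°,180°])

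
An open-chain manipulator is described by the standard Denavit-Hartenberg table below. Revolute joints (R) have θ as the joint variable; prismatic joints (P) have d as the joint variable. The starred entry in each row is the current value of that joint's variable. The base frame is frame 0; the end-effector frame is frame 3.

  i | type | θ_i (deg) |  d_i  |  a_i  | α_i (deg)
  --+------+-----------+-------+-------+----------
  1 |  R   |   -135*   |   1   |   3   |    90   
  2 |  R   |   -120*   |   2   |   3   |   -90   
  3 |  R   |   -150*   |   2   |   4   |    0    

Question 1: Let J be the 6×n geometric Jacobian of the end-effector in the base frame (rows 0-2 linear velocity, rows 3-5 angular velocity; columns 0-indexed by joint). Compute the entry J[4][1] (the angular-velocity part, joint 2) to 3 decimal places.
0.707

axis z_1 = (-0.7071,0.7071,0.0000); lever o_n−o_1 = (-4.2173,1.4396,-0.5981)
cross product → J_v[:, 1] = (-0.4229,-0.4229,1.9641)
J_ω[:, 1] = z_1
entry J[4][1] = 0.7071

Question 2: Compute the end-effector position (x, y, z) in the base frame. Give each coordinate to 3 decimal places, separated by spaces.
-6.339 -0.682 0.402

after link 1: o_1 = (-2.1213, -2.1213, 1.0000)
after link 2: o_2 = (-2.4749, 0.3536, -1.5981)
after link 3: o_3 = (-6.3386, -0.6817, 0.4019)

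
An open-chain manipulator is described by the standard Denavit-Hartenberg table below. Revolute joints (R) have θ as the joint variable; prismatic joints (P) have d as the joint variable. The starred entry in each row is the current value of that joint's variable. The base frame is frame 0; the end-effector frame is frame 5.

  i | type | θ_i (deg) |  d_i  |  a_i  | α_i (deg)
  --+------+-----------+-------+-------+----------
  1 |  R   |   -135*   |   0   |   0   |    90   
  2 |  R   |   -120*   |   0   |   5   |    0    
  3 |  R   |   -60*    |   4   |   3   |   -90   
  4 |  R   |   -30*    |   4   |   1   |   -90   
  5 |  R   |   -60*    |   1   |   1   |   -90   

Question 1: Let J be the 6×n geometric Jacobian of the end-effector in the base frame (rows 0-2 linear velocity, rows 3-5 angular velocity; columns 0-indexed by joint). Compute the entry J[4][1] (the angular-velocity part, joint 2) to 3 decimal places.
0.707

axis z_1 = (-0.7071,0.7071,0.0000); lever o_n−o_1 = (2.4148,7.9076,-9.1962)
cross product → J_v[:, 1] = (-6.5027,-6.5027,-7.2990)
J_ω[:, 1] = z_1
entry J[4][1] = 0.7071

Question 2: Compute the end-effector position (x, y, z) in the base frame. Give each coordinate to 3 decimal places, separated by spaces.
after link 1: o_1 = (0.0000, 0.0000, 0.0000)
after link 2: o_2 = (1.7678, 1.7678, -4.3301)
after link 3: o_3 = (1.0607, 6.7175, -4.3301)
after link 4: o_4 = (1.3195, 7.6834, -8.3301)
after link 5: o_5 = (2.4148, 7.9076, -9.1962)

2.415 7.908 -9.196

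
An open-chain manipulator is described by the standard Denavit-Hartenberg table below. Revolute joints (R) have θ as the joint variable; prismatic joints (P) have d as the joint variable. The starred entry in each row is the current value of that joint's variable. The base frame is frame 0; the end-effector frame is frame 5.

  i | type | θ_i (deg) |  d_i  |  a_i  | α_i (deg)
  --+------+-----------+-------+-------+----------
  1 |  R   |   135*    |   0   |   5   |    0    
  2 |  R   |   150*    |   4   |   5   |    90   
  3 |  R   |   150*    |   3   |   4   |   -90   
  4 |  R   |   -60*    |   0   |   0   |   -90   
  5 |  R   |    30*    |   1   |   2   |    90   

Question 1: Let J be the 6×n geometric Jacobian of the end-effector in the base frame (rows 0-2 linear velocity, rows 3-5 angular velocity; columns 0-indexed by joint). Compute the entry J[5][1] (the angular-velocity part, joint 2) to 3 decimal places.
1.000

axis z_1 = (0.0000,0.0000,1.0000); lever o_n−o_1 = (-3.7250,-1.5529,7.7321)
cross product → J_v[:, 1] = (1.5529,-3.7250,0.0000)
J_ω[:, 1] = z_1
entry J[5][1] = 1.0000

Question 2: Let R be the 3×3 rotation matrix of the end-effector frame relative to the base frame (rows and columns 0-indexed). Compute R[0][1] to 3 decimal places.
End-effector y-axis (col 1 of R) = (0.2888,0.8539,0.4330)
R[0][1] = 0.2888

0.289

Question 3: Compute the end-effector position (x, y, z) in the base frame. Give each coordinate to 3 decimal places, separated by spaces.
-7.261 1.983 7.732

after link 1: o_1 = (-3.5355, 3.5355, 0.0000)
after link 2: o_2 = (-2.2414, -1.2941, 4.0000)
after link 3: o_3 = (-6.0358, 1.2755, 6.0000)
after link 4: o_4 = (-6.0358, 1.2755, 6.0000)
after link 5: o_5 = (-7.2605, 1.9826, 7.7321)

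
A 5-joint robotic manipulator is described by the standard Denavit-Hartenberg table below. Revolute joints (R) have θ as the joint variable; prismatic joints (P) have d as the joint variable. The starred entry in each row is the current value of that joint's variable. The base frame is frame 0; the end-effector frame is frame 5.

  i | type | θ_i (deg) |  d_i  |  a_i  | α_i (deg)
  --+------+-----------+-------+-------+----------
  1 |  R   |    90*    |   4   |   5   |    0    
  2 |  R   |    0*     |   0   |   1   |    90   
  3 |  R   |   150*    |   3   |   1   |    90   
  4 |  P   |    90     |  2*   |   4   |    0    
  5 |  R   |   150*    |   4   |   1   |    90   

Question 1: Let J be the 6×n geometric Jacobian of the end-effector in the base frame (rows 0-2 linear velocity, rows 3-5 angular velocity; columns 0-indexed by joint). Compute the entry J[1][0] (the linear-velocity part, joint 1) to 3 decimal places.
axis z_0 = ẑ; lever o_n−o_0 = (6.1340,8.5670,9.4462)
cross product → J_v[:, 0] = (-8.5670,6.1340,0.0000)
J_ω[:, 0] = z_0
entry J[1][0] = 6.1340

6.134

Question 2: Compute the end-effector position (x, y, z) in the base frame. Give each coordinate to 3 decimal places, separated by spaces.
after link 1: o_1 = (0.0000, 5.0000, 4.0000)
after link 2: o_2 = (0.0000, 6.0000, 4.0000)
after link 3: o_3 = (3.0000, 5.1340, 4.5000)
after link 4: o_4 = (7.0000, 6.1340, 6.2321)
after link 5: o_5 = (6.1340, 8.5670, 9.4462)

6.134 8.567 9.446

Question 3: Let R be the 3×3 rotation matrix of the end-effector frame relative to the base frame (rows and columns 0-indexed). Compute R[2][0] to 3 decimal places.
End-effector x-axis (col 0 of R) = (-0.8660,0.4330,-0.2500)
R[2][0] = -0.2500

-0.250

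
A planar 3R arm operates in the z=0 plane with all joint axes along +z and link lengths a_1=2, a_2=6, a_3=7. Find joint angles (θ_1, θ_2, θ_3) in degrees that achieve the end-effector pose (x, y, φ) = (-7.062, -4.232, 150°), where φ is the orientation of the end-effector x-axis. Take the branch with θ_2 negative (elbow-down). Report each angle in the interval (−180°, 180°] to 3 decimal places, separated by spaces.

-74.733 -30.005 -105.261

wrist centre = target − a_3·(cos φ, sin φ) = (-0.9998, -7.7320)
cos θ_2 = (60.7835−2²−6²)/(2·2·6) = 0.8660; θ_2 = -30.0054° (elbow-down)
β = atan2(-7.7320,-0.9998) = -97.3680°; ψ = atan2(-3.0005,7.1959) = -22.6349°
θ_1 = β − ψ = -74.7331°
θ_3 = φ − θ_1 − θ_2 = -105.2614° (wrapped to (-180°,180°])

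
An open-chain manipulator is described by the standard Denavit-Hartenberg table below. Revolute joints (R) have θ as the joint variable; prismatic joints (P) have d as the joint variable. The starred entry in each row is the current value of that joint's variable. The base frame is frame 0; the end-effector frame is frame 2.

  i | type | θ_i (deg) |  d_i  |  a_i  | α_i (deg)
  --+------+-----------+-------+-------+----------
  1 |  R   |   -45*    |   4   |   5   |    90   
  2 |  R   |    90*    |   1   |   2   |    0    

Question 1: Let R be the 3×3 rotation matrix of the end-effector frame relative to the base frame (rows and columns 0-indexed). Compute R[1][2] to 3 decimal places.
-0.707

End-effector z-axis (col 2 of R) = (-0.7071,-0.7071,0.0000)
R[1][2] = -0.7071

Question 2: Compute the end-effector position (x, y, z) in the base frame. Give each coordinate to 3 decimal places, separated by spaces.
2.828 -4.243 6.000

after link 1: o_1 = (3.5355, -3.5355, 4.0000)
after link 2: o_2 = (2.8284, -4.2426, 6.0000)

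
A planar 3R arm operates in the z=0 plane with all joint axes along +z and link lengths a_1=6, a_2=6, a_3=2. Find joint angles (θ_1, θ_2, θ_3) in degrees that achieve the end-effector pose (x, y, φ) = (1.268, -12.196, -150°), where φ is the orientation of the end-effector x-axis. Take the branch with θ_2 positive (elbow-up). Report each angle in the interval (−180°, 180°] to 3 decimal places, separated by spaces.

wrist centre = target − a_3·(cos φ, sin φ) = (3.0001, -11.1960)
cos θ_2 = (134.3507−6²−6²)/(2·6·6) = 0.8660; θ_2 = 30.0049° (elbow-up)
β = atan2(-11.1960,3.0001) = -74.9996°; ψ = atan2(3.0004,11.1959) = 15.0025°
θ_1 = β − ψ = -90.0020°
θ_3 = φ − θ_1 − θ_2 = -90.0029° (wrapped to (-180°,180°])

-90.002 30.005 -90.003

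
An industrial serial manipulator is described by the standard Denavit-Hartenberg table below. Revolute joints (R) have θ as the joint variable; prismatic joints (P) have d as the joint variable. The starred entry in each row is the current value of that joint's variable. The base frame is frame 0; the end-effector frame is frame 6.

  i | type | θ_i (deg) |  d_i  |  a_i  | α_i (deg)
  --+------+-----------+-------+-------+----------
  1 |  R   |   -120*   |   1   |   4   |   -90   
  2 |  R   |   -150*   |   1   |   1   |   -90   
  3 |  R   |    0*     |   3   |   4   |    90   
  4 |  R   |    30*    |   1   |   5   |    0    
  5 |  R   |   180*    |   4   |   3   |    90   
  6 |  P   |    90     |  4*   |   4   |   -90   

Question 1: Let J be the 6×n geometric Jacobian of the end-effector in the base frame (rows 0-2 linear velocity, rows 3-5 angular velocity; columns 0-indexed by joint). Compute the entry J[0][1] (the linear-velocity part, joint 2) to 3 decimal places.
axis z_1 = (0.8660,-0.5000,0.0000); lever o_n−o_1 = (8.8433,-4.6830,8.8301)
cross product → J_v[:, 1] = (-4.4151,-7.6471,0.3660)
J_ω[:, 1] = z_1
entry J[0][1] = -4.4151

-4.415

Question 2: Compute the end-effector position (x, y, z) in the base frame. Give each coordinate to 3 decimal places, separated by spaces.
after link 1: o_1 = (-2.0000, -3.4641, 1.0000)
after link 2: o_2 = (-0.7010, -3.2141, 1.5000)
after link 3: o_3 = (0.2811, -1.5131, 6.0981)
after link 4: o_4 = (2.3971, 0.1519, 10.4282)
after link 5: o_5 = (5.1112, -3.1471, 7.8301)
after link 6: o_6 = (6.8433, -8.1471, 9.8301)

6.843 -8.147 9.830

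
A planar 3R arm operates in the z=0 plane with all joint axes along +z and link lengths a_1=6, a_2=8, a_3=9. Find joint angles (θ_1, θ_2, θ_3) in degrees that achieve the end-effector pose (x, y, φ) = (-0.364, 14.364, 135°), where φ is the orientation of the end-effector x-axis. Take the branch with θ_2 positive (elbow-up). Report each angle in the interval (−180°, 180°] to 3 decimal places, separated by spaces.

wrist centre = target − a_3·(cos φ, sin φ) = (6.0000, 8.0000)
cos θ_2 = (100.0002−6²−8²)/(2·6·8) = 0.0000; θ_2 = 89.9999° (elbow-up)
β = atan2(8.0000,6.0000) = 53.1304°; ψ = atan2(8.0000,6.0000) = 53.1300°
θ_1 = β − ψ = 0.0004°
θ_3 = φ − θ_1 − θ_2 = 44.9997° (wrapped to (-180°,180°])

0.000 90.000 45.000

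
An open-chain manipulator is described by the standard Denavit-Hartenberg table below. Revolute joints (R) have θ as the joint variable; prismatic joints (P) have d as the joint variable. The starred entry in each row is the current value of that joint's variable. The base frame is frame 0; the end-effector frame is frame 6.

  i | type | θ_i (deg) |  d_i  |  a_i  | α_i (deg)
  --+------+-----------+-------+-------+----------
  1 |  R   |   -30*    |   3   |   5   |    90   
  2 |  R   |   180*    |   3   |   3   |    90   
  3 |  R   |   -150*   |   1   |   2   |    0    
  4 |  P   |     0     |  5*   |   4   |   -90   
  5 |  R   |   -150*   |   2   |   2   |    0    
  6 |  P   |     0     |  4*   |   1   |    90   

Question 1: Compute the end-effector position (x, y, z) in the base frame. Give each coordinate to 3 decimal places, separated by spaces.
3.634 2.402 10.500

after link 1: o_1 = (4.3301, -2.5000, 3.0000)
after link 2: o_2 = (0.2321, -3.5981, 3.0000)
after link 3: o_3 = (2.2321, -3.5981, 4.0000)
after link 4: o_4 = (6.2321, -3.5981, 9.0000)
after link 5: o_5 = (4.5000, -1.5981, 10.0000)
after link 6: o_6 = (3.6340, 2.4019, 10.5000)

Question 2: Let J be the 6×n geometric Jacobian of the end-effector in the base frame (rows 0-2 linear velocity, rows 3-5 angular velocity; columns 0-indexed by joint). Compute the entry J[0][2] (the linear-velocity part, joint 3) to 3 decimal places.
axis z_2 = (0.0000,-0.0000,1.0000); lever o_n−o_2 = (3.4019,6.0000,7.5000)
cross product → J_v[:, 2] = (-6.0000,3.4019,0.0000)
J_ω[:, 2] = z_2
entry J[0][2] = -6.0000

-6.000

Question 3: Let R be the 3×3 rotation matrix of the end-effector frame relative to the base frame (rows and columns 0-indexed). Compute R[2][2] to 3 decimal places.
-0.866

End-effector z-axis (col 2 of R) = (-0.5000,0.0000,-0.8660)
R[2][2] = -0.8660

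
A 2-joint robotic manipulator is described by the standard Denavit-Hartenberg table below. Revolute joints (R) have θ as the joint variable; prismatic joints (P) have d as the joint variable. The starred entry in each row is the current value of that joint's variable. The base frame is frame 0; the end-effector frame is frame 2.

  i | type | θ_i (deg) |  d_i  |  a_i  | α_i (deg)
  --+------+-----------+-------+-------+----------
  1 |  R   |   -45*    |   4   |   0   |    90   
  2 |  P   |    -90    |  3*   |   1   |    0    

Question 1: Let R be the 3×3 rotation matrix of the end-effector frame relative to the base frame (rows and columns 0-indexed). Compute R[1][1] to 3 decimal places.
End-effector y-axis (col 1 of R) = (0.7071,-0.7071,0.0000)
R[1][1] = -0.7071

-0.707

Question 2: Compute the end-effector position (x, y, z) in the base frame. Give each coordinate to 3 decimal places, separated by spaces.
after link 1: o_1 = (0.0000, 0.0000, 4.0000)
after link 2: o_2 = (-2.1213, -2.1213, 3.0000)

-2.121 -2.121 3.000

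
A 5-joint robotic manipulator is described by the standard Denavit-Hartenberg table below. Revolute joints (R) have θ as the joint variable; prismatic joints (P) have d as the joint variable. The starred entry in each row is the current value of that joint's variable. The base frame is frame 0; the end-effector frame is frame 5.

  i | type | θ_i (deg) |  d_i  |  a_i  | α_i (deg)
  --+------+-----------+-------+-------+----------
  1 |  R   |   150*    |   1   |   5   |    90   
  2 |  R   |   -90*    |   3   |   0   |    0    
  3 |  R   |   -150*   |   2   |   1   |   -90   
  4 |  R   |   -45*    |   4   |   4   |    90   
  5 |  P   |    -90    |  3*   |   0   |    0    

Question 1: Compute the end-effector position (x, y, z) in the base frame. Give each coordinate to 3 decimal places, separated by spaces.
4.384 8.958 0.478

after link 1: o_1 = (-4.3301, 2.5000, 1.0000)
after link 2: o_2 = (-2.8301, 5.0981, 1.0000)
after link 3: o_3 = (-1.3971, 6.5801, 1.8660)
after link 4: o_4 = (4.2418, 6.5905, 2.3155)
after link 5: o_5 = (4.3839, 8.9579, 0.4784)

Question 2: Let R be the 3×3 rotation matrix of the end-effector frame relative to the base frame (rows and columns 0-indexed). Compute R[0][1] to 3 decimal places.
End-effector y-axis (col 1 of R) = (0.6597,0.4356,0.6124)
R[0][1] = 0.6597

0.660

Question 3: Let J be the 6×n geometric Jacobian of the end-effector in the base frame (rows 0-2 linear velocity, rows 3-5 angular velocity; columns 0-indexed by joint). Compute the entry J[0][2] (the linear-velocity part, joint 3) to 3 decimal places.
-0.452

axis z_2 = (0.5000,0.8660,0.0000); lever o_n−o_2 = (7.2141,3.8598,-0.5216)
cross product → J_v[:, 2] = (-0.4517,0.2608,-4.3177)
J_ω[:, 2] = z_2
entry J[0][2] = -0.4517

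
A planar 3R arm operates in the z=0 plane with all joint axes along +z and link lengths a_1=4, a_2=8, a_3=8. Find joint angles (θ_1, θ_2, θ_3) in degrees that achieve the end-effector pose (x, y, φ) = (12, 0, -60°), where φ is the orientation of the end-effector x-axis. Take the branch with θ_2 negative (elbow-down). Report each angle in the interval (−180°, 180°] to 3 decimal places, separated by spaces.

81.787 -60.000 -81.787

wrist centre = target − a_3·(cos φ, sin φ) = (8.0000, 6.9282)
cos θ_2 = (112.0000−4²−8²)/(2·4·8) = 0.5000; θ_2 = -60.0000° (elbow-down)
β = atan2(6.9282,8.0000) = 40.8934°; ψ = atan2(-6.9282,8.0000) = -40.8934°
θ_1 = β − ψ = 81.7868°
θ_3 = φ − θ_1 − θ_2 = -81.7868° (wrapped to (-180°,180°])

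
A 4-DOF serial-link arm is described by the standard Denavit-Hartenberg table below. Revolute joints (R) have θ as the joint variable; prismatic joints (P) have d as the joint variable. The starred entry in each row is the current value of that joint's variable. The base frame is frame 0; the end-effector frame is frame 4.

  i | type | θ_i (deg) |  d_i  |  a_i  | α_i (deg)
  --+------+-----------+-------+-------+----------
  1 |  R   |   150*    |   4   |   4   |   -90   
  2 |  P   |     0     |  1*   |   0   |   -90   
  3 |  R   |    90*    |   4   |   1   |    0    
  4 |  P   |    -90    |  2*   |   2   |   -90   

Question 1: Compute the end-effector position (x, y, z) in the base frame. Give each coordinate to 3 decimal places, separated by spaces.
-5.196 3.000 -2.000

after link 1: o_1 = (-3.4641, 2.0000, 4.0000)
after link 2: o_2 = (-3.9641, 1.1340, 4.0000)
after link 3: o_3 = (-3.4641, 2.0000, -0.0000)
after link 4: o_4 = (-5.1962, 3.0000, -2.0000)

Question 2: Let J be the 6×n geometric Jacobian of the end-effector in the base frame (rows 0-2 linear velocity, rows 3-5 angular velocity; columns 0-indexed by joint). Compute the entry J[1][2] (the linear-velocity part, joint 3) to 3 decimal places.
axis z_2 = (-0.0000,-0.0000,-1.0000); lever o_n−o_2 = (-1.2321,1.8660,-6.0000)
cross product → J_v[:, 2] = (1.8660,1.2321,-0.0000)
J_ω[:, 2] = z_2
entry J[1][2] = 1.2321

1.232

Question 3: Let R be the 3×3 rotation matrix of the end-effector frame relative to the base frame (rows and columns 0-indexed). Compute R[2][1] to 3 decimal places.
1.000

End-effector y-axis (col 1 of R) = (0.0000,0.0000,1.0000)
R[2][1] = 1.0000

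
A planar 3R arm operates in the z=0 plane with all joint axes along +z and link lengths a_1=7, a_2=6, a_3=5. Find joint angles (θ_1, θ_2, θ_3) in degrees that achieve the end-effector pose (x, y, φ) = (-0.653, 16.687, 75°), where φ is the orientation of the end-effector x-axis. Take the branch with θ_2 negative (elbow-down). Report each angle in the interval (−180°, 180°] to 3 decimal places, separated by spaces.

wrist centre = target − a_3·(cos φ, sin φ) = (-1.9471, 11.8574)
cos θ_2 = (144.3884−7²−6²)/(2·7·6) = 0.7070; θ_2 = -45.0082° (elbow-down)
β = atan2(11.8574,-1.9471) = 99.3253°; ψ = atan2(-4.2433,11.2420) = -20.6788°
θ_1 = β − ψ = 120.0041°
θ_3 = φ − θ_1 − θ_2 = 0.0042° (wrapped to (-180°,180°])

120.004 -45.008 0.004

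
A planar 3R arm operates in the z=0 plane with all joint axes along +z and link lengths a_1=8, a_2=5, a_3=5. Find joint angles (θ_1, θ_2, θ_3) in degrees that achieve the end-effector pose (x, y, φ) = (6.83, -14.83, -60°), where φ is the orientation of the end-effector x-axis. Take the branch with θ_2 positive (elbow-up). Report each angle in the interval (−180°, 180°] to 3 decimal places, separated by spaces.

-90.001 60.003 -30.002

wrist centre = target − a_3·(cos φ, sin φ) = (4.3300, -10.4999)
cos θ_2 = (128.9962−8²−5²)/(2·8·5) = 0.5000; θ_2 = 60.0031° (elbow-up)
β = atan2(-10.4999,4.3300) = -67.5894°; ψ = atan2(4.3303,10.4998) = 22.4120°
θ_1 = β − ψ = -90.0014°
θ_3 = φ − θ_1 − θ_2 = -30.0017° (wrapped to (-180°,180°])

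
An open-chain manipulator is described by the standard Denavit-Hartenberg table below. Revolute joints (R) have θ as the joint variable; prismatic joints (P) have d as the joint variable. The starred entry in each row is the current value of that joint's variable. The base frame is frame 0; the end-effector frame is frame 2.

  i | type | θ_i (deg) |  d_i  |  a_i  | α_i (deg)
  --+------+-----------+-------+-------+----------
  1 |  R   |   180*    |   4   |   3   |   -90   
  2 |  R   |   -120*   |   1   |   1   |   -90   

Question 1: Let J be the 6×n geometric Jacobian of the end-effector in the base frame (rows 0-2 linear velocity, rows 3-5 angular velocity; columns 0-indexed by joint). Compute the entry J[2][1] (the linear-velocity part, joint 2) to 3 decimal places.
axis z_1 = (-0.0000,-1.0000,0.0000); lever o_n−o_1 = (0.5000,-1.0000,0.8660)
cross product → J_v[:, 1] = (-0.8660,0.0000,0.5000)
J_ω[:, 1] = z_1
entry J[2][1] = 0.5000

0.500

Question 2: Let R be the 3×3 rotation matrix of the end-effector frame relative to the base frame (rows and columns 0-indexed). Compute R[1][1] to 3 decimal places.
End-effector y-axis (col 1 of R) = (0.0000,1.0000,-0.0000)
R[1][1] = 1.0000

1.000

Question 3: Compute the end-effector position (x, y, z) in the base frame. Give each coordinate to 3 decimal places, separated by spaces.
after link 1: o_1 = (-3.0000, 0.0000, 4.0000)
after link 2: o_2 = (-2.5000, -1.0000, 4.8660)

-2.500 -1.000 4.866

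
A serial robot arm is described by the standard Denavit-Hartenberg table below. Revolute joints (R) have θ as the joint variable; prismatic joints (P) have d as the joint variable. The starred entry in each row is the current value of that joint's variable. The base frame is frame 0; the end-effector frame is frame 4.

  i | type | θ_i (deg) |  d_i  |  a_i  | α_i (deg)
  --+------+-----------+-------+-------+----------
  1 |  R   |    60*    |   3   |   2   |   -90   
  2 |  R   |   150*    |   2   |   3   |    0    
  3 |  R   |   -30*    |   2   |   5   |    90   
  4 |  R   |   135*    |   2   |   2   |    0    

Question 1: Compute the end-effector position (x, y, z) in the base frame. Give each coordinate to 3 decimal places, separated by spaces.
-5.018 2.136 -2.605

after link 1: o_1 = (1.0000, 1.7321, 3.0000)
after link 2: o_2 = (-2.0311, 0.4821, 1.5000)
after link 3: o_3 = (-5.0131, -0.6830, -2.8301)
after link 4: o_4 = (-5.0183, 2.1365, -2.6054)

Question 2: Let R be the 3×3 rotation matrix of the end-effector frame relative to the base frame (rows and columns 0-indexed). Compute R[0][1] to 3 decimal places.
0.789

End-effector y-axis (col 1 of R) = (0.7891,-0.0474,0.6124)
R[0][1] = 0.7891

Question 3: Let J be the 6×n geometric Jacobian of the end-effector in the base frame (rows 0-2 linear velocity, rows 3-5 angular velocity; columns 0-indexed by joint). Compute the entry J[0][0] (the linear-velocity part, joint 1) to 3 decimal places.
-2.136

axis z_0 = ẑ; lever o_n−o_0 = (-5.0183,2.1365,-2.6054)
cross product → J_v[:, 0] = (-2.1365,-5.0183,0.0000)
J_ω[:, 0] = z_0
entry J[0][0] = -2.1365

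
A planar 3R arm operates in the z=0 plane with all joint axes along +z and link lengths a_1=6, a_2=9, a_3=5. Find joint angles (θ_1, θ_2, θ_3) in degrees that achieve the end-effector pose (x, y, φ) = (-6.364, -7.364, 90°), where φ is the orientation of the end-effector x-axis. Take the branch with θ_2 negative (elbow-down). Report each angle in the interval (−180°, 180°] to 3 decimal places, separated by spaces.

wrist centre = target − a_3·(cos φ, sin φ) = (-6.3640, -12.3640)
cos θ_2 = (193.3690−6²−9²)/(2·6·9) = 0.7071; θ_2 = -44.9989° (elbow-down)
β = atan2(-12.3640,-6.3640) = -117.2358°; ψ = atan2(-6.3638,12.3641) = -27.2350°
θ_1 = β − ψ = -90.0007°
θ_3 = φ − θ_1 − θ_2 = -135.0004° (wrapped to (-180°,180°])

-90.001 -44.999 -135.000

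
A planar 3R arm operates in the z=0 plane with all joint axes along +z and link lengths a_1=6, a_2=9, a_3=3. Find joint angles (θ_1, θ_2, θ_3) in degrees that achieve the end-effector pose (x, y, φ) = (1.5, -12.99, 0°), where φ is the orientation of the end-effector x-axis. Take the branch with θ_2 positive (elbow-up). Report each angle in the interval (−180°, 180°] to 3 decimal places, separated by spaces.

wrist centre = target − a_3·(cos φ, sin φ) = (-1.5000, -12.9900)
cos θ_2 = (170.9901−6²−9²)/(2·6·9) = 0.4999; θ_2 = 60.0061° (elbow-up)
β = atan2(-12.9900,-1.5000) = -96.5870°; ψ = atan2(7.7947,10.4992) = 36.5906°
θ_1 = β − ψ = -133.1776°
θ_3 = φ − θ_1 − θ_2 = 73.1715° (wrapped to (-180°,180°])

-133.178 60.006 73.172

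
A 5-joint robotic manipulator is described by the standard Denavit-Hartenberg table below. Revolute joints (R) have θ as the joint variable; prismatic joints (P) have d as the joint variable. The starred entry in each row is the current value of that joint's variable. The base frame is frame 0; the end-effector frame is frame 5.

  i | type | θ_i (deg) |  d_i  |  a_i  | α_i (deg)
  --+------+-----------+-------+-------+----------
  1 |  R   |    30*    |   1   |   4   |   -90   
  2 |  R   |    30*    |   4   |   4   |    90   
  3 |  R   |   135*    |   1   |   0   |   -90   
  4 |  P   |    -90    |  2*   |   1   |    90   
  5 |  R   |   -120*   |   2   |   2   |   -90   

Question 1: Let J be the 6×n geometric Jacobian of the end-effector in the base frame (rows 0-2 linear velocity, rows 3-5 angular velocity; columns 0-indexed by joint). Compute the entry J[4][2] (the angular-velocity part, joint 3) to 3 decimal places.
axis z_2 = (0.4330,0.2500,0.8660); lever o_n−o_2 = (2.1534,-0.6085,0.2537)
cross product → J_v[:, 2] = (0.5904,1.7551,-0.8018)
J_ω[:, 2] = z_2
entry J[4][2] = 0.2500

0.250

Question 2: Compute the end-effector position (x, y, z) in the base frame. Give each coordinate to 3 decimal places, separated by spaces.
after link 1: o_1 = (3.4641, 2.0000, 1.0000)
after link 2: o_2 = (4.4641, 7.1962, -1.0000)
after link 3: o_3 = (4.8971, 7.4462, -0.1340)
after link 4: o_4 = (4.9766, 5.8590, 1.4392)
after link 5: o_5 = (6.6175, 6.5877, -0.7463)

6.618 6.588 -0.746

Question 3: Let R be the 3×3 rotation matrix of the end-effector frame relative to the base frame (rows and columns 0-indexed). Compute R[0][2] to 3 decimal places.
End-effector z-axis (col 2 of R) = (0.4634,0.6758,0.5732)
R[0][2] = 0.4634

0.463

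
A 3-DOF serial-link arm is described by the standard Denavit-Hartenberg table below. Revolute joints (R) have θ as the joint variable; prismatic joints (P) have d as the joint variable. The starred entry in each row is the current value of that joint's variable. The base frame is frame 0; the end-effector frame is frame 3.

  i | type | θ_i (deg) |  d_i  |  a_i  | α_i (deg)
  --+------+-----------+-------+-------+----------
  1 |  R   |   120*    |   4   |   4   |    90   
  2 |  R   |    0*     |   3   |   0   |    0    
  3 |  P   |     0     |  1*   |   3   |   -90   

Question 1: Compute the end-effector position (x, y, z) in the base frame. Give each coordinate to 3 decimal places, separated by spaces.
after link 1: o_1 = (-2.0000, 3.4641, 4.0000)
after link 2: o_2 = (0.5981, 4.9641, 4.0000)
after link 3: o_3 = (-0.0359, 8.0622, 4.0000)

-0.036 8.062 4.000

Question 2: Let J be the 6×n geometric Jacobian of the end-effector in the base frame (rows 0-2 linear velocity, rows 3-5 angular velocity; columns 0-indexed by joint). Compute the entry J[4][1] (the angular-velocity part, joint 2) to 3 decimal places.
0.500

axis z_1 = (0.8660,0.5000,0.0000); lever o_n−o_1 = (1.9641,4.5981,0.0000)
cross product → J_v[:, 1] = (-0.0000,0.0000,3.0000)
J_ω[:, 1] = z_1
entry J[4][1] = 0.5000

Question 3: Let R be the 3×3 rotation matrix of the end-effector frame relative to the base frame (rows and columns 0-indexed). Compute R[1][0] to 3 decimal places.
End-effector x-axis (col 0 of R) = (-0.5000,0.8660,0.0000)
R[1][0] = 0.8660

0.866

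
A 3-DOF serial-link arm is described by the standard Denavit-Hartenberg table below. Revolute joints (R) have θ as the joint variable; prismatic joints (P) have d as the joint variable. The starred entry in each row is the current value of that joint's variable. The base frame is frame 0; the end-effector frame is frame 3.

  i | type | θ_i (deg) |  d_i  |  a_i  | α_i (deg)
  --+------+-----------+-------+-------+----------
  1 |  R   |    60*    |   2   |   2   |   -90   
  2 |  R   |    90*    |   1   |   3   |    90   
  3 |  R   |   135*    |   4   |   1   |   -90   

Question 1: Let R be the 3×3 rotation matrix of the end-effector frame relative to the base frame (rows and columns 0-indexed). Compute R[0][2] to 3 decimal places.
End-effector z-axis (col 2 of R) = (0.6124,-0.3536,0.7071)
R[0][2] = 0.6124

0.612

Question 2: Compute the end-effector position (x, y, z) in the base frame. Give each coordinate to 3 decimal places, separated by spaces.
after link 1: o_1 = (1.0000, 1.7321, 2.0000)
after link 2: o_2 = (0.1340, 2.2321, -1.0000)
after link 3: o_3 = (1.5216, 6.0497, -0.2929)

1.522 6.050 -0.293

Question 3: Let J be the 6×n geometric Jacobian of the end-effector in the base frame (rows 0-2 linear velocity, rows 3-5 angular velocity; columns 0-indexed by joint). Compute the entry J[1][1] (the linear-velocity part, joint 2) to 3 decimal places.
-1.986

axis z_1 = (-0.8660,0.5000,0.0000); lever o_n−o_1 = (0.5216,4.3177,-2.2929)
cross product → J_v[:, 1] = (-1.1464,-1.9857,-4.0000)
J_ω[:, 1] = z_1
entry J[1][1] = -1.9857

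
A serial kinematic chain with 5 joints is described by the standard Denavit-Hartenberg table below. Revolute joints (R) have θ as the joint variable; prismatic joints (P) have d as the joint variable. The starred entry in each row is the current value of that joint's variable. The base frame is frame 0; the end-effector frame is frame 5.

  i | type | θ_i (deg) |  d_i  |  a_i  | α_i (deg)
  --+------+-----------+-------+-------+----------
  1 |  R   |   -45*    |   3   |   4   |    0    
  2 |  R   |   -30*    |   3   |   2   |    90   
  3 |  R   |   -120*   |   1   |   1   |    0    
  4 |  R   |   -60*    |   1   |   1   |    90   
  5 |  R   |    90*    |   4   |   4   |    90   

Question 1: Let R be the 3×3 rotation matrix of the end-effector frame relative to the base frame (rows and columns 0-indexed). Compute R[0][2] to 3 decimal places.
End-effector z-axis (col 2 of R) = (-0.2588,0.9659,-0.0000)
R[0][2] = -0.2588

-0.259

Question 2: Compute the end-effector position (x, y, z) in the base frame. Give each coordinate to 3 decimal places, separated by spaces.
-2.838 -4.864 9.134

after link 1: o_1 = (2.8284, -2.8284, 3.0000)
after link 2: o_2 = (3.3461, -4.7603, 6.0000)
after link 3: o_3 = (2.2507, -4.5361, 5.1340)
after link 4: o_4 = (1.0260, -3.8290, 5.1340)
after link 5: o_5 = (-2.8377, -4.8643, 9.1340)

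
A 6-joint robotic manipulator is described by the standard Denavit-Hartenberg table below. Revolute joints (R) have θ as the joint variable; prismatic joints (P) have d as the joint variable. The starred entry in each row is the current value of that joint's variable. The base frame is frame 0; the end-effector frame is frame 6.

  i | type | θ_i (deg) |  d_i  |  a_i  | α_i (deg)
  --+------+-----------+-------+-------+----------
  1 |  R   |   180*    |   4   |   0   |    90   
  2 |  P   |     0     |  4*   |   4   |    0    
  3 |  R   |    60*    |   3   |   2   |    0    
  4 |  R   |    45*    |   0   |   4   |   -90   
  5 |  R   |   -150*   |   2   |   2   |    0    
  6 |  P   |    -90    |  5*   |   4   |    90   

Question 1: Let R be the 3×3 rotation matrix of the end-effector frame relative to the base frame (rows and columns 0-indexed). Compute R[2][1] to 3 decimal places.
End-effector y-axis (col 1 of R) = (0.9659,-0.0000,-0.2588)
R[2][1] = -0.2588

-0.259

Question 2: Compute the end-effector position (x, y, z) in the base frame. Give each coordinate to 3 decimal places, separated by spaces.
1.831 4.536 4.179

after link 1: o_1 = (0.0000, 0.0000, 4.0000)
after link 2: o_2 = (-4.0000, 4.0000, 4.0000)
after link 3: o_3 = (-5.0000, 7.0000, 5.7321)
after link 4: o_4 = (-3.9647, 7.0000, 9.5958)
after link 5: o_5 = (-2.4812, 8.0000, 7.4051)
after link 6: o_6 = (1.8308, 4.5359, 4.1791)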